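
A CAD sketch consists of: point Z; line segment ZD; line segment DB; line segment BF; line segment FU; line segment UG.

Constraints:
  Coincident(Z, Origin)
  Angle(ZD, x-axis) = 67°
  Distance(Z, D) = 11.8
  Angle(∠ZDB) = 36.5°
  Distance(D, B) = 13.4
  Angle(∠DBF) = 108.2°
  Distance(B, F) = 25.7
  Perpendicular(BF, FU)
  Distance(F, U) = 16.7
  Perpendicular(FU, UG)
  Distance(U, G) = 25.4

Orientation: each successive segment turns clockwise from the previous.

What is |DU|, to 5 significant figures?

30.148

Z is at the origin; ZD runs at 67.0° with length 11.8, so D = (4.6106, 10.862). ∠ZDB = 36.5° gives DB at -76.500° from the x-axis; with |DB| = 13.4, B = (7.7388, -2.1678). ∠DBF = 108.2° gives BF at -148.30° from the x-axis; with |BF| = 25.7, F = (-14.127, -15.672). BF is perpendicular to FU, so FU runs at 121.70°; with |FU| = 16.7, U = (-22.902, -1.4639). Then |DU| = |U − D| = 30.148.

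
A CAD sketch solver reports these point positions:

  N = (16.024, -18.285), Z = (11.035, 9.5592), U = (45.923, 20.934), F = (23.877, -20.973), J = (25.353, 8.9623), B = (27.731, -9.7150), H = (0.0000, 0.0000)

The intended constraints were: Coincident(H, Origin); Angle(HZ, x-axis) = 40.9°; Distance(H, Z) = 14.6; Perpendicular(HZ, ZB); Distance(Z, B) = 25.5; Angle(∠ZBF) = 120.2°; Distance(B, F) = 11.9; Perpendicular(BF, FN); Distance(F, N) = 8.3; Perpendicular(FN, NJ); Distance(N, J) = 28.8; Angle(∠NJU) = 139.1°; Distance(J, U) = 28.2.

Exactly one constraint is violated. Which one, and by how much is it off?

Distance(J, U) = 28.2 — off by 4.40.

H = (0.00, 0.00) ✓; HZ at 40.90° ✓; |HZ| = 14.60 ✓; ∠(HZ, ZB) = 90.00° ✓; |ZB| = 25.50 ✓; ∠ZBF = 120.2° ✓; |BF| = 11.90 ✓; ∠(BF, FN) = 90.00° ✓; |FN| = 8.300 ✓; ∠(FN, NJ) = 90.00° ✓; |NJ| = 28.80 ✓; ∠NJU = 139.1° ✓; |JU| = 23.80 ✗.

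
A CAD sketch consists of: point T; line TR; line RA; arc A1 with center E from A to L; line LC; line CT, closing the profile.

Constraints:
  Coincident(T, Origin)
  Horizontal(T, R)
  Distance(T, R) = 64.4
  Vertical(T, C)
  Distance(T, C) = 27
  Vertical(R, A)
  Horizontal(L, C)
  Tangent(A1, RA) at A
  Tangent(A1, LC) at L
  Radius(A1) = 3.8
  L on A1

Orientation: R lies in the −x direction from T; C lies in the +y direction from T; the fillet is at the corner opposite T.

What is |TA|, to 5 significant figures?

68.451

T is at the origin; TR is horizontal with |TR| = 64.4 and R on the −x side, so R = (-64.400, 0.0000). TC is vertical with |TC| = 27.0 and C on the +y side, so C = (0.0000, 27.000). The virtual corner opposite T is at (-64.400, 27.000). Tangency of A1 to RA means the radius EA is perpendicular to RA and A1 meets LC tangentially, so EL is at right angles to LC, with radius 3.8, so the center E sits 3.8 in from both sides at E = (-60.600, 23.200). That places the tangent points at A = (-64.400, 23.200) on RA and L = (-60.600, 27.000) on LC. Then |TA| = |A − T| = 68.451.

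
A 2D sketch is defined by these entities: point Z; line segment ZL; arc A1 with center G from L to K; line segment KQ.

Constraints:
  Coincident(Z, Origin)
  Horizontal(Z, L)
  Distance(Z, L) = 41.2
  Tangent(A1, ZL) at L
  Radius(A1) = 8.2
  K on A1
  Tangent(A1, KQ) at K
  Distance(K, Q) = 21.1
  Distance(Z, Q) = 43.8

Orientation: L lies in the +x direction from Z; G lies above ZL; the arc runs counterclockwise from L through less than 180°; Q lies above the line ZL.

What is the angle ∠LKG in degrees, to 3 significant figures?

23.3°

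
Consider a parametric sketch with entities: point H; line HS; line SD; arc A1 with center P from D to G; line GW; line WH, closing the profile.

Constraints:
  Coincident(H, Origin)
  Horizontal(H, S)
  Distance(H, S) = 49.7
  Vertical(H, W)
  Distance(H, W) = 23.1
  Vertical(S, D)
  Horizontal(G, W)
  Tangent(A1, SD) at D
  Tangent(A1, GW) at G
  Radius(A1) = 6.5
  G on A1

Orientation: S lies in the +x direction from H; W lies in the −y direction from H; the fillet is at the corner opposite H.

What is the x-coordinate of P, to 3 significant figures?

43.2

H is at the origin; H and S share the same y with |HS| = 49.7 and S on the +x side, so S = (49.7, 0.00). H and W share the same x with |HW| = 23.1 and W on the −y side, so W = (0.00, -23.1). The virtual corner opposite H is at (49.7, -23.1). Tangency of A1 to SD means the radius PD is perpendicular to SD and tangency of A1 to GW means the radius PG is perpendicular to GW, with radius 6.5, so the center P sits 6.5 in from both sides at P = (43.2, -16.6). So P.x = 43.2.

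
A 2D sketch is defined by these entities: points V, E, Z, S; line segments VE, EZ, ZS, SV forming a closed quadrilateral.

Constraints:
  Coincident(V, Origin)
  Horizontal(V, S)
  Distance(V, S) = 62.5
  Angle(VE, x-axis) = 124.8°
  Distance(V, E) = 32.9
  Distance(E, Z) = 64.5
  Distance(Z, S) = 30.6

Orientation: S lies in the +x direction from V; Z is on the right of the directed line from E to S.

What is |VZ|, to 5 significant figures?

35.313

V is at the origin; V and S share the same y with |VS| = 62.5 and S in +x, so S = (62.5, 0). VE runs at 124.8° with |VE| = 32.9, so E = (-18.776, 27.016). Z is determined by |EZ| = 64.5 and |ZS| = 30.6 together: it lies at the intersection of circle(E, 64.5) and circle(S, 30.6). With |ES| = 85.649, the foot of the radical line on ES is 61.645 from E and the perpendicular offset is √(64.5² − 61.645²) = 18.978. Taking the right-of-ES solution: Z = (33.735, -10.438).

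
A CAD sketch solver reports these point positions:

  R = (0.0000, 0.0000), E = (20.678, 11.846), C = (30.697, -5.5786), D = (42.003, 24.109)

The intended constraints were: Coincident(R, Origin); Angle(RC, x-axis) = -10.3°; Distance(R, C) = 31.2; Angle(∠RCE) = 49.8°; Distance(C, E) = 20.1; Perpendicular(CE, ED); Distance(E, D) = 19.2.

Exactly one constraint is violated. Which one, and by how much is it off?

Distance(E, D) = 19.2 — off by 5.40.

R = (0.00, 0.00) ✓; RC at -10.30° ✓; |RC| = 31.20 ✓; ∠RCE = 49.80° ✓; |CE| = 20.10 ✓; ∠(CE, ED) = 90.00° ✓; |ED| = 24.60 ✗.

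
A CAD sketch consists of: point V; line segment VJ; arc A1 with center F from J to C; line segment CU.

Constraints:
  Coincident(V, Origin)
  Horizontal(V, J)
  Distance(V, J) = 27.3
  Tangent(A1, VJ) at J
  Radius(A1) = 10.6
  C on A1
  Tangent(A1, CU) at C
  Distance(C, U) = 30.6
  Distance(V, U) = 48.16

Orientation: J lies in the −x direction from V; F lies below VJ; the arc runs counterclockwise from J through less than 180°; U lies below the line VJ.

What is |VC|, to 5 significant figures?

39.835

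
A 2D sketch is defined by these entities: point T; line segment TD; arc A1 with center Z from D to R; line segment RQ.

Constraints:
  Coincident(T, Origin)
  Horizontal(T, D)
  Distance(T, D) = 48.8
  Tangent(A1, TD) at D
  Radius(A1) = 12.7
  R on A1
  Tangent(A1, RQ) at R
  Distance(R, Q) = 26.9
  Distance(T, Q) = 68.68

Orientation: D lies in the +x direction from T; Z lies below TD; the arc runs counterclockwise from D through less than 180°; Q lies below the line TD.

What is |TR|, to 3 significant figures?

43.5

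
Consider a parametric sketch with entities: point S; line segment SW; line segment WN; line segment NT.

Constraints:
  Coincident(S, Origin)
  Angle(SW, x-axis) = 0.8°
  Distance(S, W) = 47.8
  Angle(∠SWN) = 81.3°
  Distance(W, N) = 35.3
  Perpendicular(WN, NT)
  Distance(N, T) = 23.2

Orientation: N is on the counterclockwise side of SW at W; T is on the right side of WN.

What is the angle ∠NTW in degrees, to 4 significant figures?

56.69°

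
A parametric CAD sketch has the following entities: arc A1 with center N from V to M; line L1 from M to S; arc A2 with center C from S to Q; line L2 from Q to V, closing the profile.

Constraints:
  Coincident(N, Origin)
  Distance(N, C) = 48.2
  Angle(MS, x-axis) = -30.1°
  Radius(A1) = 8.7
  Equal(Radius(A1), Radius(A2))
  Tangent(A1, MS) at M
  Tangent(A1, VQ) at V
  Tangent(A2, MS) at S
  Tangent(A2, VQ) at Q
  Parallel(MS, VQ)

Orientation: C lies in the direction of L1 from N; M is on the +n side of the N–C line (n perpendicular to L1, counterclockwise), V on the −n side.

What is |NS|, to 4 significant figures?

48.98

The slot axis is L1's direction at -30.1°, so u = (cos -30.1°, sin -30.1°) = (0.8652, -0.5015) and n = (−sin -30.1°, cos -30.1°) = (0.5015, 0.8652). N is at the origin and C lies 48.2 along u from N, so C = 48.2·u = (41.70, -24.17). Tangency of A1 to both parallel lines with radius 8.7 puts M and V at N ± 8.7·n: M = (4.363, 7.527), V = (-4.363, -7.527). Equal radii place S and Q the same way about C: S = C + 8.7·n = (46.06, -16.65), Q = C − 8.7·n = (37.34, -31.70). Then |NS| = |S − N| = 48.98.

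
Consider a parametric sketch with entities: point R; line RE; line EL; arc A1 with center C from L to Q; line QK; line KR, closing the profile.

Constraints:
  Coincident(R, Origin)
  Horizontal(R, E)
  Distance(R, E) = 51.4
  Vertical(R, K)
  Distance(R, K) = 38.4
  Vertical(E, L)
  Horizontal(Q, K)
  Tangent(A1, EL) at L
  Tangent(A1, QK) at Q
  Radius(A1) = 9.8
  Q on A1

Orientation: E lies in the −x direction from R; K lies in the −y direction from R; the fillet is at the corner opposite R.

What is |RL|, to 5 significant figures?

58.821

R is at the origin; RE is horizontal with |RE| = 51.4 and E on the −x side, so E = (-51.400, 0.0000). RK is vertical with |RK| = 38.4 and K on the −y side, so K = (0.0000, -38.400). The virtual corner opposite R is at (-51.400, -38.400). Tangency of A1 to EL means the radius CL is perpendicular to EL and tangency of A1 to QK means the radius CQ is perpendicular to QK, with radius 9.8, so the center C sits 9.8 in from both sides at C = (-41.600, -28.600). That places the tangent points at L = (-51.400, -28.600) on EL and Q = (-41.600, -38.400) on QK. Then |RL| = |L − R| = 58.821.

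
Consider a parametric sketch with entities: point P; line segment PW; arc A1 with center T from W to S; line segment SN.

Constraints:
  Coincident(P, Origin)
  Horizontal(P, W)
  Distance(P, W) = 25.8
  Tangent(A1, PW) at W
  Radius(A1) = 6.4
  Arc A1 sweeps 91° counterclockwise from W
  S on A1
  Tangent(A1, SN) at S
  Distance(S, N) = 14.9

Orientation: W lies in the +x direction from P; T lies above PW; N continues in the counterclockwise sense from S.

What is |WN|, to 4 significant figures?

22.27

P is at the origin; P and W share the same y with |PW| = 25.8 and W on the +x side, so W = (25.80, 0.000). The tangent condition forces TW to be normal to PW, so T = W + (0, 6.4) = (25.80, 6.400). On A1, W sits at bearing -90° from T; a 91° counterclockwise sweep puts S at bearing 1°, so S = T + 6.4·(cos 1°, sin 1°) = (32.20, 6.512). Since A1 is tangent to SN there, TS ⟂ SN, so SN runs along (−sin 1°, cos 1°); with |SN| = 14.9, N = (31.94, 21.41). Then |WN| = |N − W| = 22.27.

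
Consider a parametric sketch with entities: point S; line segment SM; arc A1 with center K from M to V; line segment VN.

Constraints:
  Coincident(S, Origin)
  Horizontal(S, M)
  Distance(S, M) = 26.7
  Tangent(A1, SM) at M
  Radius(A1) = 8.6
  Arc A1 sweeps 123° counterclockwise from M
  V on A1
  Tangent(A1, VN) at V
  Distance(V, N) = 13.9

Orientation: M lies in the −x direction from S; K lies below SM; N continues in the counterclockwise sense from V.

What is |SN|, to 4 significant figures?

36.28

S is at the origin; S and M share the same y with |SM| = 26.7 and M on the −x side, so M = (-26.70, 0.000). Tangency of A1 to SM means the radius KM is perpendicular to SM, so K = M + (0, -8.6) = (-26.70, -8.600). On A1, M sits at bearing 90° from K; a 123° counterclockwise sweep puts V at bearing 213°, so V = K + 8.6·(cos 213°, sin 213°) = (-33.91, -13.28). The tangent condition forces KV to be normal to VN, so VN runs along (−sin 213°, cos 213°); with |VN| = 13.9, N = (-26.34, -24.94). Then |SN| = |N − S| = 36.28.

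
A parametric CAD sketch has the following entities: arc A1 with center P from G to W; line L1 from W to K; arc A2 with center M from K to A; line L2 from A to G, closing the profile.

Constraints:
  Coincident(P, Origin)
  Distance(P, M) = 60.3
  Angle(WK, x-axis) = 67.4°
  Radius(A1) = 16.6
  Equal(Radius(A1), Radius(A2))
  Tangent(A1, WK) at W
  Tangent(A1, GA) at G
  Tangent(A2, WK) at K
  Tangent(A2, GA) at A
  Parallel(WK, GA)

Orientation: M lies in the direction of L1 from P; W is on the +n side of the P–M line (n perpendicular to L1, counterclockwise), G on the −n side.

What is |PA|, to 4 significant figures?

62.54

The slot axis is L1's direction at 67.4°, so u = (cos 67.4°, sin 67.4°) = (0.3843, 0.9232) and n = (−sin 67.4°, cos 67.4°) = (-0.9232, 0.3843). P is at the origin and M lies 60.3 along u from P, so M = 60.3·u = (23.17, 55.67). Tangency of A1 to both parallel lines with radius 16.6 puts W and G at P ± 16.6·n: W = (-15.33, 6.379), G = (15.33, -6.379). Equal radii place K and A the same way about M: K = M + 16.6·n = (7.848, 62.05), A = M − 16.6·n = (38.50, 49.29). Then |PA| = |A − P| = 62.54.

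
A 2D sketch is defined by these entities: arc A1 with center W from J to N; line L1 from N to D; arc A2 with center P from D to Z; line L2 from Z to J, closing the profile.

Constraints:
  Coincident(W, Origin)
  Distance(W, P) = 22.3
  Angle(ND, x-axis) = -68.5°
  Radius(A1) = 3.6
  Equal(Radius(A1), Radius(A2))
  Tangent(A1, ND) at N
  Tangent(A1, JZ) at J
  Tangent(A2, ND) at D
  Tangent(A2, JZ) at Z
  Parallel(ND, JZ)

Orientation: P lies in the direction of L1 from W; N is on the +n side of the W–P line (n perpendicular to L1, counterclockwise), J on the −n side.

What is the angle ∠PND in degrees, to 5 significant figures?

9.1704°

Tangency of A1 to both parallel lines with radius 3.6 puts N and J at W ± 3.6·n: N = (3.3495, 1.3194), J = (-3.3495, -1.3194). Equal radii place D and Z the same way about P: D = P + 3.6·n = (11.522, -19.429), Z = P − 3.6·n = (4.8235, -22.068). Then cos ∠PND = NP·ND / (|NP||ND|), giving 9.1704°.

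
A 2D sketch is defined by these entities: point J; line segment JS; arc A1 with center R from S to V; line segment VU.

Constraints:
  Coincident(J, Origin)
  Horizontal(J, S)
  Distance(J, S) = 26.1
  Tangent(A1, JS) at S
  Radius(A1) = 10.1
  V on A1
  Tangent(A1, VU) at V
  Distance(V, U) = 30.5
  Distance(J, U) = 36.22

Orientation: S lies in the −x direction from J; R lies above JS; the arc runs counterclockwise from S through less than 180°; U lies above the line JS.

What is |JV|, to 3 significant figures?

17.9

Checks: |RV| = 10.10 ✓; ∠(RV, VU) = 90.00° ✓; |VU| = 30.50 ✓; |JU| = 36.22 ✓.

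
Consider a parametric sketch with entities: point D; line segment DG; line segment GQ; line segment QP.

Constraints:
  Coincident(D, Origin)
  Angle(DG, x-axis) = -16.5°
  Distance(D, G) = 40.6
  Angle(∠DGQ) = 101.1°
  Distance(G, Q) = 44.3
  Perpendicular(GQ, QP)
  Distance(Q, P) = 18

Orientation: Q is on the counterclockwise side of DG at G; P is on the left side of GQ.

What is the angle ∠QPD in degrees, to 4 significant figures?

112.7°

D is at the origin; DG runs at -16.5° with length 40.6, so G = 40.6·(cos -16.5°, sin -16.5°) = (38.93, -11.53). ∠DGQ = 101.1°, so GQ runs at -16.5° + (180° − 101.1°) = 62.40° from the x-axis; with |GQ| = 44.3, Q = G + 44.3·(cos 62.40°, sin 62.40°) = (59.45, 27.73). GQ ⟂ QP; with |QP| = 18.0 on the left of GQ, P = Q + 18.0·(-0.8862, 0.4633) = (43.50, 36.07). Then cos ∠QPD = PQ·PD / (|PQ||PD|), giving 112.7°.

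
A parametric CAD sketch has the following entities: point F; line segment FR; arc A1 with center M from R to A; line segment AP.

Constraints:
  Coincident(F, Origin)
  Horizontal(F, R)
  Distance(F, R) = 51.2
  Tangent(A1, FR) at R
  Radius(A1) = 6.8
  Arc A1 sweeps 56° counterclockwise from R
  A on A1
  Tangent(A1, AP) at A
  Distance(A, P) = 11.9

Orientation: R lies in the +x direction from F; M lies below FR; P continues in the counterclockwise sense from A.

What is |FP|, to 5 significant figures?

40.979

F is at the origin; FR is horizontal with |FR| = 51.2 and R on the +x side, so R = (51.200, 0.0000). The tangent condition forces MR to be normal to FR, so M = R + (0, -6.8) = (51.200, -6.8000). On A1, R sits at bearing 90° from M; a 56° counterclockwise sweep puts A at bearing 146°, so A = M + 6.8·(cos 146°, sin 146°) = (45.563, -2.9975). The tangent condition forces MA to be normal to AP, so AP runs along (−sin 146°, cos 146°); with |AP| = 11.9, P = (38.908, -12.863). Then |FP| = |P − F| = 40.979.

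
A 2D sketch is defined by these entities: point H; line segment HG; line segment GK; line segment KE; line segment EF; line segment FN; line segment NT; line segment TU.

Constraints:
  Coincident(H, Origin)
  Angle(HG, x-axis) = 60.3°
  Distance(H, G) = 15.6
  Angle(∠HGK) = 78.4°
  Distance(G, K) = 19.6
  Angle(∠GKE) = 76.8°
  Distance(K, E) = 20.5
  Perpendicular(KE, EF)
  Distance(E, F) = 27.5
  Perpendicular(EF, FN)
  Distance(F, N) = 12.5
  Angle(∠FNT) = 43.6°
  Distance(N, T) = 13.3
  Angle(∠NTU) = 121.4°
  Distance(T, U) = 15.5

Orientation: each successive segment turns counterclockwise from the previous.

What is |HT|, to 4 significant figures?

5.876

H is at the origin; HG runs at 60.3° with length 15.6, so G = (7.729, 13.55). ∠HGK = 78.4° gives GK at 161.9° from the x-axis; with |GK| = 19.6, K = (-10.90, 19.64). ∠GKE = 76.8° gives KE at -94.90° from the x-axis; with |KE| = 20.5, E = (-12.65, -0.7852). The perpendicularity gives EF at right angles to KE, so EF runs at -4.900°; with |EF| = 27.5, F = (14.75, -3.134). The perpendicularity gives FN at right angles to EF, so FN runs at 85.10°; with |FN| = 12.5, N = (15.82, 9.320). ∠FNT = 43.6° gives NT at -138.5° from the x-axis; with |NT| = 13.3, T = (5.854, 0.5073). Then |HT| = |T − H| = 5.876.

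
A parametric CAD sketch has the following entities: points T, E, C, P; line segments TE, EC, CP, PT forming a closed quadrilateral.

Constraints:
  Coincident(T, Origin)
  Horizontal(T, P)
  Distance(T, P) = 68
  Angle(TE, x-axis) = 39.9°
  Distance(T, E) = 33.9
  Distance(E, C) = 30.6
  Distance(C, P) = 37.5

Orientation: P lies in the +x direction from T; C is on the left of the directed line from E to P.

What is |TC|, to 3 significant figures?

64.0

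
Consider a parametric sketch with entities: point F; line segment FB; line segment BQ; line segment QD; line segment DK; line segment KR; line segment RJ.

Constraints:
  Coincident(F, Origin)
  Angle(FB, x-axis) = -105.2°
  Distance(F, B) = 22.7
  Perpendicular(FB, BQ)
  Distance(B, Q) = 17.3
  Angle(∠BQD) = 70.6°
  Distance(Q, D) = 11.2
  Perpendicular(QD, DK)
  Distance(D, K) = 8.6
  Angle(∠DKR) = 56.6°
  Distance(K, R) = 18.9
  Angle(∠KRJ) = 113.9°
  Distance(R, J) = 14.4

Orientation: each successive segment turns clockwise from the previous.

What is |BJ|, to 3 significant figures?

33.3

∠DKR = 56.6° gives KR at -158° from the x-axis; with |KR| = 18.9, R = (-26.7, -20.1). ∠KRJ = 113.9° gives RJ at 136° from the x-axis; with |RJ| = 14.4, J = (-37.1, -10.1). Then |BJ| = |J − B| = 33.3.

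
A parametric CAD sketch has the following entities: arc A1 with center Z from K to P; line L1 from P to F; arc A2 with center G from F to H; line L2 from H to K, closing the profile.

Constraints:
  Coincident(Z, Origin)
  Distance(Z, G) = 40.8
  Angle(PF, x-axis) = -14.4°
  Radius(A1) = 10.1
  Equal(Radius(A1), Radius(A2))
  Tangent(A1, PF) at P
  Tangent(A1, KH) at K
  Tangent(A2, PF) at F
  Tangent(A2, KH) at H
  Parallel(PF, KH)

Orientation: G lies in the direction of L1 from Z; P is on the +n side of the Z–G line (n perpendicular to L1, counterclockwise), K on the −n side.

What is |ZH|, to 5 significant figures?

42.032

The slot axis is L1's direction at -14.4°, so u = (cos -14.4°, sin -14.4°) = (0.96858, -0.24869) and n = (−sin -14.4°, cos -14.4°) = (0.24869, 0.96858). Z is at the origin and G lies 40.8 along u from Z, so G = 40.8·u = (39.518, -10.147). Tangency of A1 to both parallel lines with radius 10.1 puts P and K at Z ± 10.1·n: P = (2.5118, 9.7827), K = (-2.5118, -9.7827). Equal radii place F and H the same way about G: F = G + 10.1·n = (42.030, -0.36386), H = G − 10.1·n = (37.006, -19.929). Then |ZH| = |H − Z| = 42.032.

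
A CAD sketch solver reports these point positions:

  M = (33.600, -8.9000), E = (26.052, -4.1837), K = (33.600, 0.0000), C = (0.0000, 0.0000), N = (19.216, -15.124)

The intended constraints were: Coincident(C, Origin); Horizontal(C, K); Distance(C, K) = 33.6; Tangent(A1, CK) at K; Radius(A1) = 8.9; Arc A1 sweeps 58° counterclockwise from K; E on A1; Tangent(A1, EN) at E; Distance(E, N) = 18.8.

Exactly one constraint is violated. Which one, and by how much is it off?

Distance(E, N) = 18.8 — off by 5.90.

C = (0.00, 0.00) ✓; C.y = 0.00, K.y = 0.00 ✓; |CK| = 33.60 ✓; ∠(MK, KC) = 90.00° ✓; |MK| = 8.900 ✓; bearing(M→E) − bearing(M→K) = 58.00° ✓; |ME| = 8.900 ✓; ∠(ME, EN) = 90.00° ✓; |EN| = 12.90 ✗.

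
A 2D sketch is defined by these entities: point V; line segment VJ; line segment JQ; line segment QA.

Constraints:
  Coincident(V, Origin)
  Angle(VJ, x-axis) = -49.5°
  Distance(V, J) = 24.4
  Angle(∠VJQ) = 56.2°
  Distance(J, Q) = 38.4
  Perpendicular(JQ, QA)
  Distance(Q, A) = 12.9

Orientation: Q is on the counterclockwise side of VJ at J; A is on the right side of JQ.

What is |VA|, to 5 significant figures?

41.437

∠VJQ = 56.2°, so JQ runs at -49.5° + (180° − 56.2°) = 74.300° from the x-axis; with |JQ| = 38.4, Q = J + 38.4·(cos 74.300°, sin 74.300°) = (26.238, 18.413). JQ is perpendicular to QA; with |QA| = 12.9 on the right of JQ, A = Q + 12.9·(0.96269, -0.27060) = (38.656, 14.923). Then |VA| = |A − V| = 41.437.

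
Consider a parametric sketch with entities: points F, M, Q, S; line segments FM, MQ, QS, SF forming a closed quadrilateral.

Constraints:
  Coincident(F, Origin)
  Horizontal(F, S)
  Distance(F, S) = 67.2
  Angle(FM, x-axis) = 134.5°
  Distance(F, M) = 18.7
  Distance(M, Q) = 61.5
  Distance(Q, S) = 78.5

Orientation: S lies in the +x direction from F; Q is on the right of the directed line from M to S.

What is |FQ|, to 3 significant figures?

46.0

F is at the origin; FS is horizontal with |FS| = 67.2 and S in +x, so S = (67.2, 0). FM runs at 134.5° with |FM| = 18.7, so M = (-13.1, 13.3). Q is determined by |MQ| = 61.5 and |QS| = 78.5 together: it lies at the intersection of circle(M, 61.5) and circle(S, 78.5). With |MS| = 81.4, the foot of the radical line on MS is 26.1 from M and the perpendicular offset is √(61.5² − 26.1²) = 55.7. Taking the right-of-MS solution: Q = (3.50, -45.9).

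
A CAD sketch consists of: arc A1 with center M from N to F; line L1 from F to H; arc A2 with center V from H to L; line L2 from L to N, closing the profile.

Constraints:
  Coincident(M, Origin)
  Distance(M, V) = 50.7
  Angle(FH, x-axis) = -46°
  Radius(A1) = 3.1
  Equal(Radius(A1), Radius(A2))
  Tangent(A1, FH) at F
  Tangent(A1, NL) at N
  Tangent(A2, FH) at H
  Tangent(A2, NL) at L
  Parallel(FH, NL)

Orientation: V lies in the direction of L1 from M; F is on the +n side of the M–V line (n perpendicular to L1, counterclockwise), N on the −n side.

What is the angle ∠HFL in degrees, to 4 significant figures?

6.972°

The slot axis is L1's direction at -46.0°, so u = (cos -46.0°, sin -46.0°) = (0.6947, -0.7193) and n = (−sin -46.0°, cos -46.0°) = (0.7193, 0.6947). M is at the origin and V lies 50.7 along u from M, so V = 50.7·u = (35.22, -36.47). Tangency of A1 to both parallel lines with radius 3.1 puts F and N at M ± 3.1·n: F = (2.230, 2.153), N = (-2.230, -2.153). Equal radii place H and L the same way about V: H = V + 3.1·n = (37.45, -34.32), L = V − 3.1·n = (32.99, -38.62). Then cos ∠HFL = FH·FL / (|FH||FL|), giving 6.972°.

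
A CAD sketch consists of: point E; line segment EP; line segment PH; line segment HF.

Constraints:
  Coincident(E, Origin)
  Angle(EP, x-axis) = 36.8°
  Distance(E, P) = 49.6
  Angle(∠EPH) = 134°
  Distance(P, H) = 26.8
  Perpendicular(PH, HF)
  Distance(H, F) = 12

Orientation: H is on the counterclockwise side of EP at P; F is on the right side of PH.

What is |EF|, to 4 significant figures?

77.62

E is at the origin; EP runs at 36.8° with length 49.6, so P = 49.6·(cos 36.8°, sin 36.8°) = (39.72, 29.71). ∠EPH = 134.0°, so PH runs at 36.8° + (180° − 134.0°) = 82.80° from the x-axis; with |PH| = 26.8, H = P + 26.8·(cos 82.80°, sin 82.80°) = (43.08, 56.30). PH ⟂ HF; with |HF| = 12.0 on the right of PH, F = H + 12.0·(0.9921, -0.1253) = (54.98, 54.80). Then |EF| = |F − E| = 77.62.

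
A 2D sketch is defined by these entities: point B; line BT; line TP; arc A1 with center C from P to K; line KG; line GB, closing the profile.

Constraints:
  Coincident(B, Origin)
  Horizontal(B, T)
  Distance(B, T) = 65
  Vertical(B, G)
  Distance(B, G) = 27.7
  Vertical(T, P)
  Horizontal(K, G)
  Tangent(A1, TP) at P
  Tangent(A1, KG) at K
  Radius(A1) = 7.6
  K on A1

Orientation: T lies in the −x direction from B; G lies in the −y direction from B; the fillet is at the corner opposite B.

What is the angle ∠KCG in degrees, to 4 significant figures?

82.46°

The virtual corner opposite B is at (-65.00, -27.70). A1 meets TP tangentially, so CP is at right angles to TP and tangency of A1 to KG means the radius CK is perpendicular to KG, with radius 7.6, so the center C sits 7.6 in from both sides at C = (-57.40, -20.10). That places the tangent points at P = (-65.00, -20.10) on TP and K = (-57.40, -27.70) on KG. Then cos ∠KCG = CK·CG / (|CK||CG|), giving 82.46°.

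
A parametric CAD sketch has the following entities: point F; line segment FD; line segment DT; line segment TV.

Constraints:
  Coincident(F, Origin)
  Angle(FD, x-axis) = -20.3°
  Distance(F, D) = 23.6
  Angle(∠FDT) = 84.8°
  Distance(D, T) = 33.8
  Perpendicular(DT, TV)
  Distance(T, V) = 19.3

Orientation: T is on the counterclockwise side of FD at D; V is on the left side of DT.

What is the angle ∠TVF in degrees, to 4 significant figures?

97.56°

∠FDT = 84.8°, so DT runs at -20.3° + (180° − 84.8°) = 74.90° from the x-axis; with |DT| = 33.8, T = D + 33.8·(cos 74.90°, sin 74.90°) = (30.94, 24.45). The perpendicularity gives TV at right angles to DT; with |TV| = 19.3 on the left of DT, V = T + 19.3·(-0.9655, 0.2605) = (12.31, 29.47). Then cos ∠TVF = VT·VF / (|VT||VF|), giving 97.56°.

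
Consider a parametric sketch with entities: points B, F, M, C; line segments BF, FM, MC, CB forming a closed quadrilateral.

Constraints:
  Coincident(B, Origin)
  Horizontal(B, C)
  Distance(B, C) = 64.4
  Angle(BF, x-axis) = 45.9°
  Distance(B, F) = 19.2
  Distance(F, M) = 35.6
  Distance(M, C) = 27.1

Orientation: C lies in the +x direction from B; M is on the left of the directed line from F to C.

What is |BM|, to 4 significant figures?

52.73

B is at the origin; B and C share the same y with |BC| = 64.4 and C in +x, so C = (64.4, 0). BF runs at 45.9° with |BF| = 19.2, so F = (13.36, 13.79). M is determined by |FM| = 35.6 and |MC| = 27.1 together: it lies at the intersection of circle(F, 35.6) and circle(C, 27.1). With |FC| = 52.87, the foot of the radical line on FC is 31.47 from F and the perpendicular offset is √(35.6² − 31.47²) = 16.63. Taking the left-of-FC solution: M = (48.09, 21.64).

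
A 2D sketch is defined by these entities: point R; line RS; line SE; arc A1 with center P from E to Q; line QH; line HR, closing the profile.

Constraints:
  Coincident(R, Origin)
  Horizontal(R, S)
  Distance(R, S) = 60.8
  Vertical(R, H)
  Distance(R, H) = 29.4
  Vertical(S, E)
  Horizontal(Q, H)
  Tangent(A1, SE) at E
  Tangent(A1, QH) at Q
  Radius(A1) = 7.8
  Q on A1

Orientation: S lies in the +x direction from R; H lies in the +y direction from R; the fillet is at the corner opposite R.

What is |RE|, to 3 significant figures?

64.5

R is at the origin; R and S share the same y with |RS| = 60.8 and S on the +x side, so S = (60.8, 0.00). RH is vertical with |RH| = 29.4 and H on the +y side, so H = (0.00, 29.4). The virtual corner opposite R is at (60.8, 29.4). Since A1 is tangent to SE there, PE ⟂ SE and A1 meets QH tangentially, so PQ is at right angles to QH, with radius 7.8, so the center P sits 7.8 in from both sides at P = (53.0, 21.6). That places the tangent points at E = (60.8, 21.6) on SE and Q = (53.0, 29.4) on QH. Then |RE| = |E − R| = 64.5.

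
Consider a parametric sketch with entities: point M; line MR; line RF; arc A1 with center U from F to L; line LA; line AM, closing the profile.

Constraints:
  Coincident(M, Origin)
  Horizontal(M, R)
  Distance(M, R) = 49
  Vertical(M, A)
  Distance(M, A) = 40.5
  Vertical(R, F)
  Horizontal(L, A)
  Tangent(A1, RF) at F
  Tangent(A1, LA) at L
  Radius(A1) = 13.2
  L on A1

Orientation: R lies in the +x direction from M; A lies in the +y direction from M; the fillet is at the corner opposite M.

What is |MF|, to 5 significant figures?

56.092

M is at the origin; MR is horizontal with |MR| = 49.0 and R on the +x side, so R = (49.000, 0.0000). M and A share the same x with |MA| = 40.5 and A on the +y side, so A = (0.0000, 40.500). The virtual corner opposite M is at (49.000, 40.500). The tangent condition forces UF to be normal to RF and A1 meets LA tangentially, so UL is at right angles to LA, with radius 13.2, so the center U sits 13.2 in from both sides at U = (35.800, 27.300). That places the tangent points at F = (49.000, 27.300) on RF and L = (35.800, 40.500) on LA. Then |MF| = |F − M| = 56.092.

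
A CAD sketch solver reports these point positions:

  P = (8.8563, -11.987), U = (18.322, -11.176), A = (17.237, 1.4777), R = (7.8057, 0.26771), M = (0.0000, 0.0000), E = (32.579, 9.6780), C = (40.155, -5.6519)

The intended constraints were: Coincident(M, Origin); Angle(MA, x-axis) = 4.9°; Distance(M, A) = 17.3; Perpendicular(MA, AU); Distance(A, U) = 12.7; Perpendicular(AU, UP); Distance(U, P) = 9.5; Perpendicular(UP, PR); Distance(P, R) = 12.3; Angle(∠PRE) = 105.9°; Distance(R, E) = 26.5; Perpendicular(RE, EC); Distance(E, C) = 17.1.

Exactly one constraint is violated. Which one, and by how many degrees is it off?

Perpendicular(RE, EC) — off by 5.50°.

M = (0.00, 0.00) ✓; MA at 4.900° ✓; |MA| = 17.30 ✓; ∠(MA, AU) = 90.00° ✓; |AU| = 12.70 ✓; ∠(AU, UP) = 90.00° ✓; |UP| = 9.500 ✓; ∠(UP, PR) = 90.00° ✓; |PR| = 12.30 ✓; ∠PRE = 105.9° ✓; |RE| = 26.50 ✓; ∠(RE, EC) = 84.50° ✗; |EC| = 17.10 ✓.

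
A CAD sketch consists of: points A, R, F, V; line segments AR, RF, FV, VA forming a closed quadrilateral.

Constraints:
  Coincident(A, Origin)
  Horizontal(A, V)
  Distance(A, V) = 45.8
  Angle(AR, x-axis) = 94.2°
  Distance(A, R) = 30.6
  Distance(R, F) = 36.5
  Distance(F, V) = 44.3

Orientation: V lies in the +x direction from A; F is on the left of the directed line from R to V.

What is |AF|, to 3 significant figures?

53.2

A is at the origin; A and V share the same y with |AV| = 45.8 and V in +x, so V = (45.8, 0). AR runs at 94.2° with |AR| = 30.6, so R = (-2.24, 30.5). F is determined by |RF| = 36.5 and |FV| = 44.3 together: it lies at the intersection of circle(R, 36.5) and circle(V, 44.3). With |RV| = 56.9, the foot of the radical line on RV is 22.9 from R and the perpendicular offset is √(36.5² − 22.9²) = 28.4. Taking the left-of-RV solution: F = (32.3, 42.2).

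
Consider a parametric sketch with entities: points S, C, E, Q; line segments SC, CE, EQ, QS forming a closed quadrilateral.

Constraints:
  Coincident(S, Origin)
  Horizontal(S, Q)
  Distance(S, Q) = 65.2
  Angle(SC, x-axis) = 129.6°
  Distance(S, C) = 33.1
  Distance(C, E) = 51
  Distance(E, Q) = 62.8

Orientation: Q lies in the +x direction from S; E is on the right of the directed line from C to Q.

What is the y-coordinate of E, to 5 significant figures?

-18.247

Checks: |CE| = 51.00 ✓; |EQ| = 62.80 ✓.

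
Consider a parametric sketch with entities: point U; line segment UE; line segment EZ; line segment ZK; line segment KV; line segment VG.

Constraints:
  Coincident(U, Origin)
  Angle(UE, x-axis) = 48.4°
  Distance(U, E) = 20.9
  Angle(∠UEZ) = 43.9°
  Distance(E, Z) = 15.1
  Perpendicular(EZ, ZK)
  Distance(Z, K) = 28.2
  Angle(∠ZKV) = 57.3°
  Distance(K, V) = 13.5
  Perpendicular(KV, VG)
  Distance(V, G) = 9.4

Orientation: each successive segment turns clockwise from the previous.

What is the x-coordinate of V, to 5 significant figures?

-6.8638

EZ ⟂ ZK, so ZK runs at -177.70°; with |ZK| = 28.2, K = (-13.695, -0.59057). ∠ZKV = 57.3° gives KV at 59.600° from the x-axis; with |KV| = 13.5, V = (-6.8638, 11.053). So V.x = -6.8638.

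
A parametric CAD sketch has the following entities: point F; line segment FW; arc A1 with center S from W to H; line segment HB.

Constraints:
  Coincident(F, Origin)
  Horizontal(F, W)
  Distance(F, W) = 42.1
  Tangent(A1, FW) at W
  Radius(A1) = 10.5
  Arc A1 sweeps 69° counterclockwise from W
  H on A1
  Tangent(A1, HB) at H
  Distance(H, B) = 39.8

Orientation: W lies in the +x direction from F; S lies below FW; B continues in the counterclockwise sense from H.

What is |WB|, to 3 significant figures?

50.1

On A1, W sits at bearing 90° from S; a 69° counterclockwise sweep puts H at bearing 159°, so H = S + 10.5·(cos 159°, sin 159°) = (32.3, -6.74). The tangent condition forces SH to be normal to HB, so HB runs along (−sin 159°, cos 159°); with |HB| = 39.8, B = (18.0, -43.9). Then |WB| = |B − W| = 50.1.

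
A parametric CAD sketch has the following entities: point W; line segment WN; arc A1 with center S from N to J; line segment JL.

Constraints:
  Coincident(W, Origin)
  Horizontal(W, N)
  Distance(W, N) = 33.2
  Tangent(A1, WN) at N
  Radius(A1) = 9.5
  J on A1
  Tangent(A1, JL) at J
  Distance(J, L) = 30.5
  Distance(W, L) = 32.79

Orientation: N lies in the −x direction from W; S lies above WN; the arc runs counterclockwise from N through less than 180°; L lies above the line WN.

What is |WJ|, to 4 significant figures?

25.40

W is at the origin; W and N share the same y with |WN| = 33.2 and N on the −x side, so N = (-33.20, 0.000). A1 meets WN tangentially, so SN is at right angles to WN, so S = N + (0, 9.5) = (-33.20, 9.500). Since SJ ⟂ JL (tangency), |SL| = √(9.5² + 30.5²) = 31.95 regardless of where J sits on A1. So L lies on both circle(W, 32.79) and circle(S, 31.95); the above-WN intersection is L = (-9.832, 31.28). J is the foot of the tangent from L: J = (-24.95, 4.791).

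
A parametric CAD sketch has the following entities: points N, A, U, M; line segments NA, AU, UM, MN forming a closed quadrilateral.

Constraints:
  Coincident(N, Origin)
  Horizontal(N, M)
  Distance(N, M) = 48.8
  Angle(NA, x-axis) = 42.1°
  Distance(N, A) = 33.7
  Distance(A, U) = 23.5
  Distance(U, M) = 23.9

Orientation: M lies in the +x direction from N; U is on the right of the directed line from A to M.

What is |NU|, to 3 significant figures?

24.9

Checks: |AU| = 23.50 ✓; |UM| = 23.90 ✓.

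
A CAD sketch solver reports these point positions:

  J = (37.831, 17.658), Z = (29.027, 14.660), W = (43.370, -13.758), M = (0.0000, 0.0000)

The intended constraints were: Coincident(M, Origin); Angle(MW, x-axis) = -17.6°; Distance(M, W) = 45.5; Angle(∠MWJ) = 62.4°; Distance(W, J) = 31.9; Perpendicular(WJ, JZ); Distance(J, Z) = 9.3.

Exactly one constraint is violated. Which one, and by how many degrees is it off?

Perpendicular(WJ, JZ) — off by 8.81°.

M = (0.00, 0.00) ✓; MW at -17.60° ✓; |MW| = 45.50 ✓; ∠MWJ = 62.40° ✓; |WJ| = 31.90 ✓; ∠(WJ, JZ) = 98.81° ✗; |JZ| = 9.300 ✓.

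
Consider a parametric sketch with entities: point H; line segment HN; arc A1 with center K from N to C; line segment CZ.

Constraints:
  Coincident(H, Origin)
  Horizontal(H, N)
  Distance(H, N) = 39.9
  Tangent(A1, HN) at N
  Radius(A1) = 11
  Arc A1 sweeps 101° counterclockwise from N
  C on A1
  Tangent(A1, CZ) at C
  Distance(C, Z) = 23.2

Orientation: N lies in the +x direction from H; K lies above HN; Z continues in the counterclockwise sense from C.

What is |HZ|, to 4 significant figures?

58.55

H is at the origin; HN is horizontal with |HN| = 39.9 and N on the +x side, so N = (39.90, 0.000). A1 meets HN tangentially, so KN is at right angles to HN, so K = N + (0, 11) = (39.90, 11.00). On A1, N sits at bearing -90° from K; a 101° counterclockwise sweep puts C at bearing 11°, so C = K + 11.0·(cos 11°, sin 11°) = (50.70, 13.10). Tangency of A1 to CZ means the radius KC is perpendicular to CZ, so CZ runs along (−sin 11°, cos 11°); with |CZ| = 23.2, Z = (46.27, 35.87). Then |HZ| = |Z − H| = 58.55.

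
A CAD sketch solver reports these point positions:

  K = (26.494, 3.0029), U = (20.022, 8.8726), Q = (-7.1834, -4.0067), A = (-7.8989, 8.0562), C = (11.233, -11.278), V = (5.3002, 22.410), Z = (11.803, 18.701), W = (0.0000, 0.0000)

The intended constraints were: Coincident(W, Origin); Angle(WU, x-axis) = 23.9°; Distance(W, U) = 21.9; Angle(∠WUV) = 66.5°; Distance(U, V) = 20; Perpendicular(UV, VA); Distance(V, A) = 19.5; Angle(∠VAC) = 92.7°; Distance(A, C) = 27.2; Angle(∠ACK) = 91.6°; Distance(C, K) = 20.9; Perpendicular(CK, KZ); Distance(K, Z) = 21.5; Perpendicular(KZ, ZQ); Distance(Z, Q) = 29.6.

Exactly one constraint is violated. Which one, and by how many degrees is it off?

Perpendicular(KZ, ZQ) — off by 7.00°.

W = (0.00, 0.00) ✓; WU at 23.90° ✓; |WU| = 21.90 ✓; ∠WUV = 66.50° ✓; |UV| = 20.00 ✓; ∠(UV, VA) = 90.00° ✓; |VA| = 19.50 ✓; ∠VAC = 92.70° ✓; |AC| = 27.20 ✓; ∠ACK = 91.60° ✓; |CK| = 20.90 ✓; ∠(CK, KZ) = 90.00° ✓; |KZ| = 21.50 ✓; ∠(KZ, ZQ) = 97.00° ✗; |ZQ| = 29.60 ✓.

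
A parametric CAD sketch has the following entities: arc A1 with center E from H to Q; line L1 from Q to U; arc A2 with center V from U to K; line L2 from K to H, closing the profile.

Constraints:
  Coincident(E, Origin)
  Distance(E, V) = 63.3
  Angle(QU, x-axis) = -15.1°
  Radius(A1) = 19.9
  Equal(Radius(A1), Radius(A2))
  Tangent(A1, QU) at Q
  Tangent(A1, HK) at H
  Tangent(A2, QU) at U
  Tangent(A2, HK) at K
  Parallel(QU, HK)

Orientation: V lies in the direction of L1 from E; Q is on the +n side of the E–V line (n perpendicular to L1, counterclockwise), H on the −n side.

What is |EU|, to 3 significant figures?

66.4

Tangency of A1 to both parallel lines with radius 19.9 puts Q and H at E ± 19.9·n: Q = (5.18, 19.2), H = (-5.18, -19.2). Equal radii place U and K the same way about V: U = V + 19.9·n = (66.3, 2.72), K = V − 19.9·n = (55.9, -35.7). Then |EU| = |U − E| = 66.4.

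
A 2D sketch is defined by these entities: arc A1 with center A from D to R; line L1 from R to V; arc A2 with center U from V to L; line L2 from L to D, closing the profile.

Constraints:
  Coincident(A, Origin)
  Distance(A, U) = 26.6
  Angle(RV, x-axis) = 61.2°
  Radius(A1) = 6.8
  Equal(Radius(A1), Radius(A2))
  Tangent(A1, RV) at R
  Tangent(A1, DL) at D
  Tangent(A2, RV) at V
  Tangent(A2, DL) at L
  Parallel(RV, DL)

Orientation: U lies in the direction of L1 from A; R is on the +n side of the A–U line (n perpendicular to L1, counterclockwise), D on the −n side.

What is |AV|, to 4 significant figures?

27.46

The slot axis is L1's direction at 61.2°, so u = (cos 61.2°, sin 61.2°) = (0.4818, 0.8763) and n = (−sin 61.2°, cos 61.2°) = (-0.8763, 0.4818). A is at the origin and U lies 26.6 along u from A, so U = 26.6·u = (12.81, 23.31). Tangency of A1 to both parallel lines with radius 6.8 puts R and D at A ± 6.8·n: R = (-5.959, 3.276), D = (5.959, -3.276). Equal radii place V and L the same way about U: V = U + 6.8·n = (6.856, 26.59), L = U − 6.8·n = (18.77, 20.03). Then |AV| = |V − A| = 27.46.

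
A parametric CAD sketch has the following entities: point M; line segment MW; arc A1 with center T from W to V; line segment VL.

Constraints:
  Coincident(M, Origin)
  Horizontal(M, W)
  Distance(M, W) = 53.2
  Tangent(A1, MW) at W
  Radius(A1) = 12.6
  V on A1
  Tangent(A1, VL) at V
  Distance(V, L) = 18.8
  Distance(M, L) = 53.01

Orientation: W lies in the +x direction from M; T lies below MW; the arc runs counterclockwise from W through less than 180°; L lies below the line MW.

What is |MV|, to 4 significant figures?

42.83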